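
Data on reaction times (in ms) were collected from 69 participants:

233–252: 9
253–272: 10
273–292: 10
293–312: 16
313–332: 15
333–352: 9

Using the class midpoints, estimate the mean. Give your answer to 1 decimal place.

Midpoints: 242.5, 262.5, 282.5, 302.5, 322.5, 342.5
Σfm = 9×242.5 + 10×262.5 + 10×282.5 + 16×302.5 + 15×322.5 + 9×342.5 = 20392.5
n = Σf = 69
Mean = 20392.5 / 69 = 295.5435

295.5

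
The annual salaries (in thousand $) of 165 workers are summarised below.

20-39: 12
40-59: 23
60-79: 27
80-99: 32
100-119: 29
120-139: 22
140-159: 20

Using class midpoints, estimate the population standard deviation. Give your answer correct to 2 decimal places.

Midpoints: 29.5, 49.5, 69.5, 89.5, 109.5, 129.5, 149.5
n = 165, Σfm = 15247.5, mean = 92.4091
Σfm² = 1617211.25
Σf(m − x̄)² = Σfm² − (Σfm)²/n = 1617211.25 − 15247.5²/165 = 208203.6364
Population variance = 208203.6364 / 165 = 1261.8402
Standard deviation = √1261.8402 = 35.5224

35.52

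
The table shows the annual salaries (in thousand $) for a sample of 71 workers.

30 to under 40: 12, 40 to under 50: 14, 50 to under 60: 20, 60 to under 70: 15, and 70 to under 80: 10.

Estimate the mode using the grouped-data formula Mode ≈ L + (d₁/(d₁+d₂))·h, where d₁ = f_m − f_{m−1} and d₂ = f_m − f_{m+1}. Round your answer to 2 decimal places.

Modal class: 50 to under 60 (highest frequency 20).
d₁ = 20 − 14 = 6, d₂ = 20 − 15 = 5
Mode ≈ 50 + (6/(6+5)) × 10 = 50 + 5.4545 = 55.4545

55.45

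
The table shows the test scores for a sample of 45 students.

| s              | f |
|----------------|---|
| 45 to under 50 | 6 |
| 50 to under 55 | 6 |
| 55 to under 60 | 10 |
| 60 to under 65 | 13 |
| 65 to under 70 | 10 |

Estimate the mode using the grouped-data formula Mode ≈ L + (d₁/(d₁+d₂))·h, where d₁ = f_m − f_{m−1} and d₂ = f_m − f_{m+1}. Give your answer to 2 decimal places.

62.50

Modal class: 60 to under 65 (highest frequency 13).
d₁ = 13 − 10 = 3, d₂ = 13 − 10 = 3
Mode ≈ 60 + (3/(3+3)) × 5 = 60 + 2.5000 = 62.5000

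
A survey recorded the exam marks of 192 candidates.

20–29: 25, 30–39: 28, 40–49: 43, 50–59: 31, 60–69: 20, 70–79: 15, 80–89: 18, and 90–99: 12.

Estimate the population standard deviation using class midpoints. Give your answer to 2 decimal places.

20.56

Midpoints: 24.5, 34.5, 44.5, 54.5, 64.5, 74.5, 84.5, 94.5
n = 192, Σfm = 10244, mean = 53.3542
Σfm² = 627708
Σf(m − x̄)² = Σfm² − (Σfm)²/n = 627708 − 10244²/192 = 81147.9167
Population variance = 81147.9167 / 192 = 422.6454
Standard deviation = √422.6454 = 20.5583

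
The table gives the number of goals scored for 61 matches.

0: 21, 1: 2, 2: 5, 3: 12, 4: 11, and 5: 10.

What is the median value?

3

Cumulative frequencies: 21, 23, 28, 40, 51, 61
n = 61, so the median is the value in position (n+1)/2 = 31.
Position 31 falls at value 3.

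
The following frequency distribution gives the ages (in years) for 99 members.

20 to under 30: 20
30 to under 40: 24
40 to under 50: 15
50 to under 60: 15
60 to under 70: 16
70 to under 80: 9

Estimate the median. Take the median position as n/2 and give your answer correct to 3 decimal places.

43.667

Cumulative frequencies: 20, 44, 59, 74, 90, 99
n = 99; position = n/2 = 49.5.
This falls in the class 40 to under 50: L = 40, F = 44, f = 15, h = 10.
Median ≈ 40 + ((49.5 − 44) / 15) × 10 = 43.6667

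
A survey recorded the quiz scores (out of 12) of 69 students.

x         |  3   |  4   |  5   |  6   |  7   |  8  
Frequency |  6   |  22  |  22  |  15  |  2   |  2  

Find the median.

5

Cumulative frequencies: 6, 28, 50, 65, 67, 69
n = 69, so the median is the value in position (n+1)/2 = 35.
Position 35 falls at value 5.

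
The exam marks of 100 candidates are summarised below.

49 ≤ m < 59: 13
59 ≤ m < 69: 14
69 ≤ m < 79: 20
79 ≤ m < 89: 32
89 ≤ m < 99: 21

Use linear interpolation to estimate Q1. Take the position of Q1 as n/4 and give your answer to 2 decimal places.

Cumulative frequencies: 13, 27, 47, 79, 100
n = 100; position = n/4 = 25.
This falls in the class 59 ≤ m < 69: L = 59, F = 13, f = 14, h = 10.
Lower quartile ≈ 59 + ((25 − 13) / 14) × 10 = 67.5714

67.57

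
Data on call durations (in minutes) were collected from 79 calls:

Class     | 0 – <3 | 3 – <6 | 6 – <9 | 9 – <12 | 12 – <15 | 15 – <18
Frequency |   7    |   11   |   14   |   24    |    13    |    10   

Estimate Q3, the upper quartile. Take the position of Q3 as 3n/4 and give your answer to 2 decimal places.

12.75

Cumulative frequencies: 7, 18, 32, 56, 69, 79
n = 79; position = 3n/4 = 59.25.
This falls in the class 12 – <15: L = 12, F = 56, f = 13, h = 3.
Upper quartile ≈ 12 + ((59.25 − 56) / 13) × 3 = 12.7500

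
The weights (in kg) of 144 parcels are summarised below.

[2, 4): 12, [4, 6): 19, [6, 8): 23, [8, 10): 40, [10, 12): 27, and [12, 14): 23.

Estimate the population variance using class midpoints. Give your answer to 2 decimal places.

8.94

Midpoints: 3, 5, 7, 9, 11, 13
n = 144, Σfm = 1248, mean = 8.6667
Σfm² = 12104
Σf(m − x̄)² = Σfm² − (Σfm)²/n = 12104 − 1248²/144 = 1288.0000
Population variance = 1288.0000 / 144 = 8.9444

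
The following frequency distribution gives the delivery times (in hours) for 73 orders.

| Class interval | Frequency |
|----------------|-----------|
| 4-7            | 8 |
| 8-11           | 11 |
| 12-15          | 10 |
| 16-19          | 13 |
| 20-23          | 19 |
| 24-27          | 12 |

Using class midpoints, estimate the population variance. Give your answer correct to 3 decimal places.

Midpoints: 5.5, 9.5, 13.5, 17.5, 21.5, 25.5
n = 73, Σfm = 1225.5, mean = 16.7877
Σfm² = 23624.25
Σf(m − x̄)² = Σfm² − (Σfm)²/n = 23624.25 − 1225.5²/73 = 3050.9589
Population variance = 3050.9589 / 73 = 41.7940

41.794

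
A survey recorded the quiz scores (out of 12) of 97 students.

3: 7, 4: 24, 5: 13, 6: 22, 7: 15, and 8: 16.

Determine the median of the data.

6

Cumulative frequencies: 7, 31, 44, 66, 81, 97
n = 97, so the median is the value in position (n+1)/2 = 49.
Position 49 falls at value 6.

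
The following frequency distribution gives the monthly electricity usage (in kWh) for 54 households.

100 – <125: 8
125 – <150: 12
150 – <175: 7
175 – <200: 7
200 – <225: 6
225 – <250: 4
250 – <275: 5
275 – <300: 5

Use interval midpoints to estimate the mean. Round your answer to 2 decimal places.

184.72

Midpoints: 112.5, 137.5, 162.5, 187.5, 212.5, 237.5, 262.5, 287.5
Σfm = 8×112.5 + 12×137.5 + 7×162.5 + 7×187.5 + 6×212.5 + 4×237.5 + 5×262.5 + 5×287.5 = 9975
n = Σf = 54
Mean = 9975 / 54 = 184.7222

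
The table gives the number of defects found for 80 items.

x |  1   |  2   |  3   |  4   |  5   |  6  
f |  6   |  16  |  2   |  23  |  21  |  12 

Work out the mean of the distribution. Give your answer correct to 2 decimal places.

3.91

Values: 1, 2, 3, 4, 5, 6
Σfx = 6×1 + 16×2 + 2×3 + 23×4 + 21×5 + 12×6 = 313
n = Σf = 80
Mean = 313 / 80 = 3.9125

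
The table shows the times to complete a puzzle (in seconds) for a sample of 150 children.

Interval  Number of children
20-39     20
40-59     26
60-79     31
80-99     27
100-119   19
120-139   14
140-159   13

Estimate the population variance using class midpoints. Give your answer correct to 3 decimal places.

1294.240

Midpoints: 29.5, 49.5, 69.5, 89.5, 109.5, 129.5, 149.5
n = 150, Σfm = 12285, mean = 81.9000
Σfm² = 1200277.5
Σf(m − x̄)² = Σfm² − (Σfm)²/n = 1200277.5 − 12285²/150 = 194136.0000
Population variance = 194136.0000 / 150 = 1294.2400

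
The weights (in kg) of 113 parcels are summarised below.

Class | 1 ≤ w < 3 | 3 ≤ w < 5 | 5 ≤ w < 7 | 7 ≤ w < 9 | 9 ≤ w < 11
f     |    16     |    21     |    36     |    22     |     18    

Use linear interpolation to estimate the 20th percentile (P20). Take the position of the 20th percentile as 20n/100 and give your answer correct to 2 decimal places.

3.63

Cumulative frequencies: 16, 37, 73, 95, 113
n = 113; position = 20n/100 = 22.6.
This falls in the class 3 ≤ w < 5: L = 3, F = 16, f = 21, h = 2.
20th percentile ≈ 3 + ((22.6 − 16) / 21) × 2 = 3.6286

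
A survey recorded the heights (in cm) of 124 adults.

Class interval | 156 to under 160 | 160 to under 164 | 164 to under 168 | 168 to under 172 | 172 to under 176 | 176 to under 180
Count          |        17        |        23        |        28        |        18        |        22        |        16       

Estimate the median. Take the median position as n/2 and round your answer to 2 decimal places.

Cumulative frequencies: 17, 40, 68, 86, 108, 124
n = 124; position = n/2 = 62.
This falls in the class 164 to under 168: L = 164, F = 40, f = 28, h = 4.
Median ≈ 164 + ((62 − 40) / 28) × 4 = 167.1429

167.14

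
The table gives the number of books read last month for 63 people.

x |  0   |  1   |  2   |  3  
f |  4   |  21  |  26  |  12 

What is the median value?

Cumulative frequencies: 4, 25, 51, 63
n = 63, so the median is the value in position (n+1)/2 = 32.
Position 32 falls at value 2.

2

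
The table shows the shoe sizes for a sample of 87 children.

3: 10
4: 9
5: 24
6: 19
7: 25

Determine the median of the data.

Cumulative frequencies: 10, 19, 43, 62, 87
n = 87, so the median is the value in position (n+1)/2 = 44.
Position 44 falls at value 6.

6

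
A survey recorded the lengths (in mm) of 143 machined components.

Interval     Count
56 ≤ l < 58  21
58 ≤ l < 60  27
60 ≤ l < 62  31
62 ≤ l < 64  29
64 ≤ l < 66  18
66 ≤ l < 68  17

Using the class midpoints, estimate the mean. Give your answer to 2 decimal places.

Midpoints: 57, 59, 61, 63, 65, 67
Σfm = 21×57 + 27×59 + 31×61 + 29×63 + 18×65 + 17×67 = 8817
n = Σf = 143
Mean = 8817 / 143 = 61.6573

61.66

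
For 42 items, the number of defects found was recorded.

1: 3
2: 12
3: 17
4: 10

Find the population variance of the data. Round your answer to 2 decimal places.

Values: 1, 2, 3, 4
n = 42, Σfx = 118, mean = 2.8095
Σfx² = 364
Σf(x − x̄)² = Σfx² − (Σfx)²/n = 364 − 118²/42 = 32.4762
Population variance = 32.4762 / 42 = 0.7732

0.77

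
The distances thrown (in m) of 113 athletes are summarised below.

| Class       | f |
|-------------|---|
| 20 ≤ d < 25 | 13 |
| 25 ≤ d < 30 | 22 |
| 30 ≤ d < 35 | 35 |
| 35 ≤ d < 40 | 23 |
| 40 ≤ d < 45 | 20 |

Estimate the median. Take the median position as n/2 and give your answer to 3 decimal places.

33.071

Cumulative frequencies: 13, 35, 70, 93, 113
n = 113; position = n/2 = 56.5.
This falls in the class 30 ≤ d < 35: L = 30, F = 35, f = 35, h = 5.
Median ≈ 30 + ((56.5 − 35) / 35) × 5 = 33.0714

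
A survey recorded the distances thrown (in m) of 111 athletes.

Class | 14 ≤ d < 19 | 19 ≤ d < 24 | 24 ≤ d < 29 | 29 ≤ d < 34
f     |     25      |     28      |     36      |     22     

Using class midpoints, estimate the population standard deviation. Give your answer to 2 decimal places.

Midpoints: 16.5, 21.5, 26.5, 31.5
n = 111, Σfm = 2661.5, mean = 23.9775
Σfm² = 66859.75
Σf(m − x̄)² = Σfm² − (Σfm)²/n = 66859.75 − 2661.5²/111 = 3043.6937
Population variance = 3043.6937 / 111 = 27.4207
Standard deviation = √27.4207 = 5.2365

5.24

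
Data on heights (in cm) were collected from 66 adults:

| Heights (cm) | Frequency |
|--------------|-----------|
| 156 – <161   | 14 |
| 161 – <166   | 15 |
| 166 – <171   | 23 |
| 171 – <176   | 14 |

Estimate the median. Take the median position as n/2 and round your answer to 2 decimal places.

166.87

Cumulative frequencies: 14, 29, 52, 66
n = 66; position = n/2 = 33.
This falls in the class 166 – <171: L = 166, F = 29, f = 23, h = 5.
Median ≈ 166 + ((33 − 29) / 23) × 5 = 166.8696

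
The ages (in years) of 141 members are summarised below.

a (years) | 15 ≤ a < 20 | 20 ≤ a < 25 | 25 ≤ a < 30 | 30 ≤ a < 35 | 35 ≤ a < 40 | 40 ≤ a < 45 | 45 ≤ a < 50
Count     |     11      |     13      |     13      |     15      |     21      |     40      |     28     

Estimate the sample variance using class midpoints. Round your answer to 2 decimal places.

90.44

Midpoints: 17.5, 22.5, 27.5, 32.5, 37.5, 42.5, 47.5
n = 141, Σfm = 5147.5, mean = 36.5071
Σfm² = 200581.25
Σf(m − x̄)² = Σfm² − (Σfm)²/n = 200581.25 − 5147.5²/141 = 12660.9929
Sample variance = 12660.9929 / 140 = 90.4357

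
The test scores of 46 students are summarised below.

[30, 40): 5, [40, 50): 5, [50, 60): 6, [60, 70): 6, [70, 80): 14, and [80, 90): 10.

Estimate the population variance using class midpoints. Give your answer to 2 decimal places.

Midpoints: 35, 45, 55, 65, 75, 85
n = 46, Σfm = 3020, mean = 65.6522
Σfm² = 210750
Σf(m − x̄)² = Σfm² − (Σfm)²/n = 210750 − 3020²/46 = 12480.4348
Population variance = 12480.4348 / 46 = 271.3138

271.31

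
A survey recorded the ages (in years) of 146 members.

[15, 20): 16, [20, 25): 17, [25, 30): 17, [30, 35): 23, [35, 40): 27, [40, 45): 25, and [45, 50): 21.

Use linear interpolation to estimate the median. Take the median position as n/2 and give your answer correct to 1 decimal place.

Cumulative frequencies: 16, 33, 50, 73, 100, 125, 146
n = 146; position = n/2 = 73.
This falls in the class [30, 35): L = 30, F = 50, f = 23, h = 5.
Median ≈ 30 + ((73 − 50) / 23) × 5 = 35.0000

35.0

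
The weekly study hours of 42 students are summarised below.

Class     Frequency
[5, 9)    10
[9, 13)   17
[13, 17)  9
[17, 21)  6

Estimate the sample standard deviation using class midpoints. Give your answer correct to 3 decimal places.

Midpoints: 7, 11, 15, 19
n = 42, Σfm = 506, mean = 12.0476
Σfm² = 6738
Σf(m − x̄)² = Σfm² − (Σfm)²/n = 6738 − 506²/42 = 641.9048
Sample variance = 641.9048 / 41 = 15.6562
Standard deviation = √15.6562 = 3.9568

3.957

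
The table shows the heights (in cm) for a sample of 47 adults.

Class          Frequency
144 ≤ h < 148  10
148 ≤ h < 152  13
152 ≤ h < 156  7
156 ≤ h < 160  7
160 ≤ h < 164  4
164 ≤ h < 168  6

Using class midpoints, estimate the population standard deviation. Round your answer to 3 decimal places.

Midpoints: 146, 150, 154, 158, 162, 166
n = 47, Σfm = 7238, mean = 154.0000
Σfm² = 1116732
Σf(m − x̄)² = Σfm² − (Σfm)²/n = 1116732 − 7238²/47 = 2080.0000
Population variance = 2080.0000 / 47 = 44.2553
Standard deviation = √44.2553 = 6.6525

6.652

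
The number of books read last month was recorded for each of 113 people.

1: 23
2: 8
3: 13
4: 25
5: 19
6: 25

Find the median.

Cumulative frequencies: 23, 31, 44, 69, 88, 113
n = 113, so the median is the value in position (n+1)/2 = 57.
Position 57 falls at value 4.

4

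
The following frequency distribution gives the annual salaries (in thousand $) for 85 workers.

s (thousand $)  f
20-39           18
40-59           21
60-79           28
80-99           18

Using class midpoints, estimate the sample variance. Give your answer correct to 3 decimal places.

Midpoints: 29.5, 49.5, 69.5, 89.5
n = 85, Σfm = 5127.5, mean = 60.3235
Σfm² = 346551.25
Σf(m − x̄)² = Σfm² − (Σfm)²/n = 346551.25 − 5127.5²/85 = 37242.3529
Sample variance = 37242.3529 / 84 = 443.3613

443.361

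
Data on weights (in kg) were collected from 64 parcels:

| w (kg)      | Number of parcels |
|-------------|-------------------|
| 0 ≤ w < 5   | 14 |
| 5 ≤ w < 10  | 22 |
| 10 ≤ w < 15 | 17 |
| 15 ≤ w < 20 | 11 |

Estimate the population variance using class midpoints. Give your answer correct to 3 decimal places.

Midpoints: 2.5, 7.5, 12.5, 17.5
n = 64, Σfm = 605, mean = 9.4531
Σfm² = 7350
Σf(m − x̄)² = Σfm² − (Σfm)²/n = 7350 − 605²/64 = 1630.8594
Population variance = 1630.8594 / 64 = 25.4822

25.482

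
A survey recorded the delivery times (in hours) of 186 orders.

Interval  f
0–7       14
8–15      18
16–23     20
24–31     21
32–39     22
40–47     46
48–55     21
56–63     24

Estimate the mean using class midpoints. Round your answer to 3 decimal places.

35.027

Midpoints: 3.5, 11.5, 19.5, 27.5, 35.5, 43.5, 51.5, 59.5
Σfm = 14×3.5 + 18×11.5 + 20×19.5 + 21×27.5 + 22×35.5 + 46×43.5 + 21×51.5 + 24×59.5 = 6515
n = Σf = 186
Mean = 6515 / 186 = 35.0269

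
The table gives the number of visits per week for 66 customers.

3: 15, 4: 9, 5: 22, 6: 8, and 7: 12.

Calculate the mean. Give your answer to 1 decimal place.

Values: 3, 4, 5, 6, 7
Σfx = 15×3 + 9×4 + 22×5 + 8×6 + 12×7 = 323
n = Σf = 66
Mean = 323 / 66 = 4.8939

4.9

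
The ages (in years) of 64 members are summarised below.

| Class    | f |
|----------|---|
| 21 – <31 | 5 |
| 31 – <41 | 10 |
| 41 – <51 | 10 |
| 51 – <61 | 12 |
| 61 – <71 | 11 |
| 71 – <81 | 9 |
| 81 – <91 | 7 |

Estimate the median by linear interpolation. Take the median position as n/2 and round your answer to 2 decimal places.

Cumulative frequencies: 5, 15, 25, 37, 48, 57, 64
n = 64; position = n/2 = 32.
This falls in the class 51 – <61: L = 51, F = 25, f = 12, h = 10.
Median ≈ 51 + ((32 − 25) / 12) × 10 = 56.8333

56.83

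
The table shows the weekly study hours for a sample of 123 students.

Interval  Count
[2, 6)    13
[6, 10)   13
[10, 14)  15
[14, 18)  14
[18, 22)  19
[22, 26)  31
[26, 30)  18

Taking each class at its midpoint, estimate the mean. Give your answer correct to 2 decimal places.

Midpoints: 4, 8, 12, 16, 20, 24, 28
Σfm = 13×4 + 13×8 + 15×12 + 14×16 + 19×20 + 31×24 + 18×28 = 2188
n = Σf = 123
Mean = 2188 / 123 = 17.7886

17.79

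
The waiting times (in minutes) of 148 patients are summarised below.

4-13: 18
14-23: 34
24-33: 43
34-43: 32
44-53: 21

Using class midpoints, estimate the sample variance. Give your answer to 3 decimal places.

150.947

Midpoints: 8.5, 18.5, 28.5, 38.5, 48.5
n = 148, Σfm = 4258, mean = 28.7703
Σfm² = 144693
Σf(m − x̄)² = Σfm² − (Σfm)²/n = 144693 − 4258²/148 = 22189.1892
Sample variance = 22189.1892 / 147 = 150.9469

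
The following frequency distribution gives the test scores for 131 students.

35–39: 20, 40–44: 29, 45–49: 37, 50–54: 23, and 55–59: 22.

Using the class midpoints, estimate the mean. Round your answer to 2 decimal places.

Midpoints: 37, 42, 47, 52, 57
Σfm = 20×37 + 29×42 + 37×47 + 23×52 + 22×57 = 6147
n = Σf = 131
Mean = 6147 / 131 = 46.9237

46.92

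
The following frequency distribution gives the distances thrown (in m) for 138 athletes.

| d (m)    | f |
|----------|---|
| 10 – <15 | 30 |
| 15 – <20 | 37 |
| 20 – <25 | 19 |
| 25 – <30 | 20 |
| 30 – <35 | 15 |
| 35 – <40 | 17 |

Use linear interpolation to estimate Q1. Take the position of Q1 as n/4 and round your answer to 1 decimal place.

Cumulative frequencies: 30, 67, 86, 106, 121, 138
n = 138; position = n/4 = 34.5.
This falls in the class 15 – <20: L = 15, F = 30, f = 37, h = 5.
Lower quartile ≈ 15 + ((34.5 − 30) / 37) × 5 = 15.6081

15.6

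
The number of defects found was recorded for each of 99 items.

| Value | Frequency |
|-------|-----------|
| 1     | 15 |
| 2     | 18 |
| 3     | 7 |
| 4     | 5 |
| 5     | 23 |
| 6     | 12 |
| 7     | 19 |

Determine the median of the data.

5

Cumulative frequencies: 15, 33, 40, 45, 68, 80, 99
n = 99, so the median is the value in position (n+1)/2 = 50.
Position 50 falls at value 5.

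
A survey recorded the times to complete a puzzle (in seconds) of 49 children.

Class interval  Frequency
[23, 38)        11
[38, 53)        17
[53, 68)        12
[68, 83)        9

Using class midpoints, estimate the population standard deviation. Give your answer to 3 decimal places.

15.398

Midpoints: 30.5, 45.5, 60.5, 75.5
n = 49, Σfm = 2514.5, mean = 51.3163
Σfm² = 140652.25
Σf(m − x̄)² = Σfm² − (Σfm)²/n = 140652.25 − 2514.5²/49 = 11617.3469
Population variance = 11617.3469 / 49 = 237.0887
Standard deviation = √237.0887 = 15.3977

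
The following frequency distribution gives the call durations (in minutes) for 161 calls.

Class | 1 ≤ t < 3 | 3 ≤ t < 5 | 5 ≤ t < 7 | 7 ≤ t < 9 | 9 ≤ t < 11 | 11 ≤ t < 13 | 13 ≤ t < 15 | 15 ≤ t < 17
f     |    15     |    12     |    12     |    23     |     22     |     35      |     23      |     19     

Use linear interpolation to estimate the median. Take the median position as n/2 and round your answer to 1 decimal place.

Cumulative frequencies: 15, 27, 39, 62, 84, 119, 142, 161
n = 161; position = n/2 = 80.5.
This falls in the class 9 ≤ t < 11: L = 9, F = 62, f = 22, h = 2.
Median ≈ 9 + ((80.5 − 62) / 22) × 2 = 10.6818

10.7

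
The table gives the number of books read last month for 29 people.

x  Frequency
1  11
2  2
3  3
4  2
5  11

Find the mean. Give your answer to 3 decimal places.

Values: 1, 2, 3, 4, 5
Σfx = 11×1 + 2×2 + 3×3 + 2×4 + 11×5 = 87
n = Σf = 29
Mean = 87 / 29 = 3.0000

3.000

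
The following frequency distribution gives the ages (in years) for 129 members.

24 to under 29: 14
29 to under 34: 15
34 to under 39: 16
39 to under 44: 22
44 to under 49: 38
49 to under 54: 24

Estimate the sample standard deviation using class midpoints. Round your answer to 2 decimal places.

8.10

Midpoints: 26.5, 31.5, 36.5, 41.5, 46.5, 51.5
n = 129, Σfm = 5343.5, mean = 41.4225
Σfm² = 229740.25
Σf(m − x̄)² = Σfm² − (Σfm)²/n = 229740.25 − 5343.5²/129 = 8399.2248
Sample variance = 8399.2248 / 128 = 65.6189
Standard deviation = √65.6189 = 8.1006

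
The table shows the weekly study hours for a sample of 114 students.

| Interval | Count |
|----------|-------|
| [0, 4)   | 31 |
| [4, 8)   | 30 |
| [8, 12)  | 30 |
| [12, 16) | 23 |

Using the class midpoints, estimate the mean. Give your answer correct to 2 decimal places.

Midpoints: 2, 6, 10, 14
Σfm = 31×2 + 30×6 + 30×10 + 23×14 = 864
n = Σf = 114
Mean = 864 / 114 = 7.5789

7.58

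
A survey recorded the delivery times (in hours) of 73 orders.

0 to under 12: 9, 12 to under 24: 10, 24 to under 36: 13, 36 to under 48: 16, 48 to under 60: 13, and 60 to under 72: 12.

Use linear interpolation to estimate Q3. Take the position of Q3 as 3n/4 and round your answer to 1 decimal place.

54.2

Cumulative frequencies: 9, 19, 32, 48, 61, 73
n = 73; position = 3n/4 = 54.75.
This falls in the class 48 to under 60: L = 48, F = 48, f = 13, h = 12.
Upper quartile ≈ 48 + ((54.75 − 48) / 13) × 12 = 54.2308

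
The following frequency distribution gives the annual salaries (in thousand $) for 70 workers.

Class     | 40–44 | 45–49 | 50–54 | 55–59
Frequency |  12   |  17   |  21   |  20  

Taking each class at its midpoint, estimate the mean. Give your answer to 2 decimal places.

50.50

Midpoints: 42, 47, 52, 57
Σfm = 12×42 + 17×47 + 21×52 + 20×57 = 3535
n = Σf = 70
Mean = 3535 / 70 = 50.5000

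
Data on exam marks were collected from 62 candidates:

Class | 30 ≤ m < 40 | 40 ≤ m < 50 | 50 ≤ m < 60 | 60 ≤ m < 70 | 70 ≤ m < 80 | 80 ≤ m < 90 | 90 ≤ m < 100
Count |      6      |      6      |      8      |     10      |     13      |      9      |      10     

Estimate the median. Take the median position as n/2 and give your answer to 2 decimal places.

70.77

Cumulative frequencies: 6, 12, 20, 30, 43, 52, 62
n = 62; position = n/2 = 31.
This falls in the class 70 ≤ m < 80: L = 70, F = 30, f = 13, h = 10.
Median ≈ 70 + ((31 − 30) / 13) × 10 = 70.7692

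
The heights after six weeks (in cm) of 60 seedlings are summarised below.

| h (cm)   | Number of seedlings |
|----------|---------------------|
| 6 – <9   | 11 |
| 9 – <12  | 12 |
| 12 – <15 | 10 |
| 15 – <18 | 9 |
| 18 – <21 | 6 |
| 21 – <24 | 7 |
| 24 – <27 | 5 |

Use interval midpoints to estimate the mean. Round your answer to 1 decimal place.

Midpoints: 7.5, 10.5, 13.5, 16.5, 19.5, 22.5, 25.5
Σfm = 11×7.5 + 12×10.5 + 10×13.5 + 9×16.5 + 6×19.5 + 7×22.5 + 5×25.5 = 894
n = Σf = 60
Mean = 894 / 60 = 14.9000

14.9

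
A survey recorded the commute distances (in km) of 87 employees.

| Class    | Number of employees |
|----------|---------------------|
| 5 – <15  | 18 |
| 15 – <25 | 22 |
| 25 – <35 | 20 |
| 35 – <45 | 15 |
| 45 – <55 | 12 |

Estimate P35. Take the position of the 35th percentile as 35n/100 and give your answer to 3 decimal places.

20.659

Cumulative frequencies: 18, 40, 60, 75, 87
n = 87; position = 35n/100 = 30.45.
This falls in the class 15 – <25: L = 15, F = 18, f = 22, h = 10.
35th percentile ≈ 15 + ((30.45 − 18) / 22) × 10 = 20.6591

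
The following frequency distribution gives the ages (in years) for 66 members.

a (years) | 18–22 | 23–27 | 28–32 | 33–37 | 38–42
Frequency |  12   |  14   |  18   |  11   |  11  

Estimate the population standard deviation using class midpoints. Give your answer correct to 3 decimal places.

6.646

Midpoints: 20, 25, 30, 35, 40
n = 66, Σfm = 1955, mean = 29.6212
Σfm² = 60825
Σf(m − x̄)² = Σfm² − (Σfm)²/n = 60825 − 1955²/66 = 2915.5303
Population variance = 2915.5303 / 66 = 44.1747
Standard deviation = √44.1747 = 6.6464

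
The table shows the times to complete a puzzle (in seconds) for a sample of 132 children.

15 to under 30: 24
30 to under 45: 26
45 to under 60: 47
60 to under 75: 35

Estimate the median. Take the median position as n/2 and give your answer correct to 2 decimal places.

50.11

Cumulative frequencies: 24, 50, 97, 132
n = 132; position = n/2 = 66.
This falls in the class 45 to under 60: L = 45, F = 50, f = 47, h = 15.
Median ≈ 45 + ((66 − 50) / 47) × 15 = 50.1064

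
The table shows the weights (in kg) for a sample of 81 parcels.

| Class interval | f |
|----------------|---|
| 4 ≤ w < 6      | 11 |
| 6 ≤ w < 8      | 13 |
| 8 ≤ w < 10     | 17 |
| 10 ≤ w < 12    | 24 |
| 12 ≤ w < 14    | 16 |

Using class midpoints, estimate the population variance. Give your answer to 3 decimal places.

6.892

Midpoints: 5, 7, 9, 11, 13
n = 81, Σfm = 771, mean = 9.5185
Σfm² = 7897
Σf(m − x̄)² = Σfm² − (Σfm)²/n = 7897 − 771²/81 = 558.2222
Population variance = 558.2222 / 81 = 6.8916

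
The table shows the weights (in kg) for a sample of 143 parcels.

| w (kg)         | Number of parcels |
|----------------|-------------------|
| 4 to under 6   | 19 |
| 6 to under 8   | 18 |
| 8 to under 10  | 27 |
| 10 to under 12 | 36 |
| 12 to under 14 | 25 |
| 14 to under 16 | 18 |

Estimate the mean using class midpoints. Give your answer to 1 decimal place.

10.2

Midpoints: 5, 7, 9, 11, 13, 15
Σfm = 19×5 + 18×7 + 27×9 + 36×11 + 25×13 + 18×15 = 1455
n = Σf = 143
Mean = 1455 / 143 = 10.1748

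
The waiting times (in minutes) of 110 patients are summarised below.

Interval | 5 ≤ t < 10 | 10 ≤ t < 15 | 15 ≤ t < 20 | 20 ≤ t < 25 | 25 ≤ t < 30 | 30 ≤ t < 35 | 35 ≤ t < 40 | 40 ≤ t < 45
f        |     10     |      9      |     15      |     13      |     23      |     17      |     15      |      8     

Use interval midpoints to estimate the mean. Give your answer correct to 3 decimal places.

Midpoints: 7.5, 12.5, 17.5, 22.5, 27.5, 32.5, 37.5, 42.5
Σfm = 10×7.5 + 9×12.5 + 15×17.5 + 13×22.5 + 23×27.5 + 17×32.5 + 15×37.5 + 8×42.5 = 2830
n = Σf = 110
Mean = 2830 / 110 = 25.7273

25.727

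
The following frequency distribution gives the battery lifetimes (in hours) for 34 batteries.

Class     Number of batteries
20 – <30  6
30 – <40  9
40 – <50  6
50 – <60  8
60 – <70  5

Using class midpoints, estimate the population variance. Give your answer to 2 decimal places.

Midpoints: 25, 35, 45, 55, 65
n = 34, Σfm = 1500, mean = 44.1176
Σfm² = 72250
Σf(m − x̄)² = Σfm² − (Σfm)²/n = 72250 − 1500²/34 = 6073.5294
Population variance = 6073.5294 / 34 = 178.6332

178.63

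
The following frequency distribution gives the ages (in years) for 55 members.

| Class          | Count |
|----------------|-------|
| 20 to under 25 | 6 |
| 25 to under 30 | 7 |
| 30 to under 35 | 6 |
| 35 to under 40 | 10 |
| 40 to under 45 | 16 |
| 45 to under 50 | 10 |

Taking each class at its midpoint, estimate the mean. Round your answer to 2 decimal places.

Midpoints: 22.5, 27.5, 32.5, 37.5, 42.5, 47.5
Σfm = 6×22.5 + 7×27.5 + 6×32.5 + 10×37.5 + 16×42.5 + 10×47.5 = 2052.5
n = Σf = 55
Mean = 2052.5 / 55 = 37.3182

37.32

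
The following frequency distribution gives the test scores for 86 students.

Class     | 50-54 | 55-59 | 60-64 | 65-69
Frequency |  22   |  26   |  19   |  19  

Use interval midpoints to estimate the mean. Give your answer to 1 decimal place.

Midpoints: 52, 57, 62, 67
Σfm = 22×52 + 26×57 + 19×62 + 19×67 = 5077
n = Σf = 86
Mean = 5077 / 86 = 59.0349

59.0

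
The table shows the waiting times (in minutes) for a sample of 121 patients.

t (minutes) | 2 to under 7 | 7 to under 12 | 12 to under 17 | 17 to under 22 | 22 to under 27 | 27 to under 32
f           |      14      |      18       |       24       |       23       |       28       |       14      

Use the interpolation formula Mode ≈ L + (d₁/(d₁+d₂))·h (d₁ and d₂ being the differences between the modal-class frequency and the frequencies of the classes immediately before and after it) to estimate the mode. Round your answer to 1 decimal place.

Modal class: 22 to under 27 (highest frequency 28).
d₁ = 28 − 23 = 5, d₂ = 28 − 14 = 14
Mode ≈ 22 + (5/(5+14)) × 5 = 22 + 1.3158 = 23.3158

23.3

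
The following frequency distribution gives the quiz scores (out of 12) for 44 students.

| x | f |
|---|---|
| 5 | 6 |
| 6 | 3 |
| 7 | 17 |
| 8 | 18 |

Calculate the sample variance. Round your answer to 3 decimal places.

1.042

Values: 5, 6, 7, 8
n = 44, Σfx = 311, mean = 7.0682
Σfx² = 2243
Σf(x − x̄)² = Σfx² − (Σfx)²/n = 2243 − 311²/44 = 44.7955
Sample variance = 44.7955 / 43 = 1.0418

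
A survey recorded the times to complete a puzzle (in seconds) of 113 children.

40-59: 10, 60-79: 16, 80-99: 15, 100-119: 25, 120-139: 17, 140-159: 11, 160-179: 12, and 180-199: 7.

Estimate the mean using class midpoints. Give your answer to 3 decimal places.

Midpoints: 49.5, 69.5, 89.5, 109.5, 129.5, 149.5, 169.5, 189.5
Σfm = 10×49.5 + 16×69.5 + 15×89.5 + 25×109.5 + 17×129.5 + 11×149.5 + 12×169.5 + 7×189.5 = 12893.5
n = Σf = 113
Mean = 12893.5 / 113 = 114.1018

114.102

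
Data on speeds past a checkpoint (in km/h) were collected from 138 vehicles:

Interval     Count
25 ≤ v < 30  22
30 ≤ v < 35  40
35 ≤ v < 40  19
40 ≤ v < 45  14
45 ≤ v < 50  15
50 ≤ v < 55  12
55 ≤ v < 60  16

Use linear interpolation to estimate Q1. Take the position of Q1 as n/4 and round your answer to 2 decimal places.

31.56

Cumulative frequencies: 22, 62, 81, 95, 110, 122, 138
n = 138; position = n/4 = 34.5.
This falls in the class 30 ≤ v < 35: L = 30, F = 22, f = 40, h = 5.
Lower quartile ≈ 30 + ((34.5 − 22) / 40) × 5 = 31.5625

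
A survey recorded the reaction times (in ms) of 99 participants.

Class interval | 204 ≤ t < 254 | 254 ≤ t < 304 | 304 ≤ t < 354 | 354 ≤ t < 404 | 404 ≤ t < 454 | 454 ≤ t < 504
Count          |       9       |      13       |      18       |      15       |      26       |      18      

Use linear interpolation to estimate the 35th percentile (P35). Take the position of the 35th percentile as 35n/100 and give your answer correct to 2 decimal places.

339.14

Cumulative frequencies: 9, 22, 40, 55, 81, 99
n = 99; position = 35n/100 = 34.65.
This falls in the class 304 ≤ t < 354: L = 304, F = 22, f = 18, h = 50.
35th percentile ≈ 304 + ((34.65 − 22) / 18) × 50 = 339.1389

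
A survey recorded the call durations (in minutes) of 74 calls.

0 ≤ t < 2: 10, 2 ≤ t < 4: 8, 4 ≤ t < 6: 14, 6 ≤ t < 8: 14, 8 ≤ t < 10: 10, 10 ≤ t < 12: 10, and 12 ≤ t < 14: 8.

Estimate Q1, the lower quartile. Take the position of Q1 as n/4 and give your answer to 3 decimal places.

4.071

Cumulative frequencies: 10, 18, 32, 46, 56, 66, 74
n = 74; position = n/4 = 18.5.
This falls in the class 4 ≤ t < 6: L = 4, F = 18, f = 14, h = 2.
Lower quartile ≈ 4 + ((18.5 − 18) / 14) × 2 = 4.0714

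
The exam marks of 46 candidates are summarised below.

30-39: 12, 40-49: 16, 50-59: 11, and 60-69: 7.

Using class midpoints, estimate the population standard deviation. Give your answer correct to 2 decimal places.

10.14

Midpoints: 34.5, 44.5, 54.5, 64.5
n = 46, Σfm = 2177, mean = 47.3261
Σfm² = 107761.5
Σf(m − x̄)² = Σfm² − (Σfm)²/n = 107761.5 − 2177²/46 = 4732.6087
Population variance = 4732.6087 / 46 = 102.8828
Standard deviation = √102.8828 = 10.1431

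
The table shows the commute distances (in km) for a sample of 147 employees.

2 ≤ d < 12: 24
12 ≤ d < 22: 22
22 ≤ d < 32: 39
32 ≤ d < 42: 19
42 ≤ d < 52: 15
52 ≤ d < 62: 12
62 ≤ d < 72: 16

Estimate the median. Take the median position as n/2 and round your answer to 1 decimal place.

Cumulative frequencies: 24, 46, 85, 104, 119, 131, 147
n = 147; position = n/2 = 73.5.
This falls in the class 22 ≤ d < 32: L = 22, F = 46, f = 39, h = 10.
Median ≈ 22 + ((73.5 − 46) / 39) × 10 = 29.0513

29.1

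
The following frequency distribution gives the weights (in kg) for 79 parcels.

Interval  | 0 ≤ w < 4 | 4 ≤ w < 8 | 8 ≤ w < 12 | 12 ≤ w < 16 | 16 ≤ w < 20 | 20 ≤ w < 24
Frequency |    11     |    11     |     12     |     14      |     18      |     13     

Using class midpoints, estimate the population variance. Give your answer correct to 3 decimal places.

44.213

Midpoints: 2, 6, 10, 14, 18, 22
n = 79, Σfm = 1014, mean = 12.8354
Σfm² = 16508
Σf(m − x̄)² = Σfm² − (Σfm)²/n = 16508 − 1014²/79 = 3492.8608
Population variance = 3492.8608 / 79 = 44.2134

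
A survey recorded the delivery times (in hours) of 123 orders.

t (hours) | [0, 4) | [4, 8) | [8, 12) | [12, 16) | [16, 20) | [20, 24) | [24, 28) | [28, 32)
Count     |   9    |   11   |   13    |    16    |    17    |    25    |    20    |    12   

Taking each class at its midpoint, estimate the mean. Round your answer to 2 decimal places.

17.67

Midpoints: 2, 6, 10, 14, 18, 22, 26, 30
Σfm = 9×2 + 11×6 + 13×10 + 16×14 + 17×18 + 25×22 + 20×26 + 12×30 = 2174
n = Σf = 123
Mean = 2174 / 123 = 17.6748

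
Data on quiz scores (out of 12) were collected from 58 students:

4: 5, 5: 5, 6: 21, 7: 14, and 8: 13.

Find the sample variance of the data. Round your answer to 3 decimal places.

Values: 4, 5, 6, 7, 8
n = 58, Σfx = 373, mean = 6.4310
Σfx² = 2479
Σf(x − x̄)² = Σfx² − (Σfx)²/n = 2479 − 373²/58 = 80.2241
Sample variance = 80.2241 / 57 = 1.4074

1.407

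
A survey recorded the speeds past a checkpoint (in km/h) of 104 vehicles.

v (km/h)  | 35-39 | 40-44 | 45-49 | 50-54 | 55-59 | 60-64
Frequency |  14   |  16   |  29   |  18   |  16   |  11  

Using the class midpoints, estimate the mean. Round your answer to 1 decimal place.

Midpoints: 37, 42, 47, 52, 57, 62
Σfm = 14×37 + 16×42 + 29×47 + 18×52 + 16×57 + 11×62 = 5083
n = Σf = 104
Mean = 5083 / 104 = 48.8750

48.9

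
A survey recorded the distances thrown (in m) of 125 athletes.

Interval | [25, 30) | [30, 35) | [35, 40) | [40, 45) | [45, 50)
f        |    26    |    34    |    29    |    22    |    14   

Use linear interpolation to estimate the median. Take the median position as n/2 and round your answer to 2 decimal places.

35.43

Cumulative frequencies: 26, 60, 89, 111, 125
n = 125; position = n/2 = 62.5.
This falls in the class [35, 40): L = 35, F = 60, f = 29, h = 5.
Median ≈ 35 + ((62.5 − 60) / 29) × 5 = 35.4310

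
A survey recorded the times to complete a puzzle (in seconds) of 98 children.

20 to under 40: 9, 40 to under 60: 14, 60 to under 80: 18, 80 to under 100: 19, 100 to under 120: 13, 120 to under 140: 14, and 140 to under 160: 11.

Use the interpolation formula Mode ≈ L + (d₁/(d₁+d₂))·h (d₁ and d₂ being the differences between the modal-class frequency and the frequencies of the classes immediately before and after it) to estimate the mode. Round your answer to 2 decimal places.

Modal class: 80 to under 100 (highest frequency 19).
d₁ = 19 − 18 = 1, d₂ = 19 − 13 = 6
Mode ≈ 80 + (1/(1+6)) × 20 = 80 + 2.8571 = 82.8571

82.86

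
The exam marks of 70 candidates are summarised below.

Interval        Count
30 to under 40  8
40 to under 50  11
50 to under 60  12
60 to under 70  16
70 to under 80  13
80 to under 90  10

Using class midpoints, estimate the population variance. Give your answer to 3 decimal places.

245.816

Midpoints: 35, 45, 55, 65, 75, 85
n = 70, Σfm = 4300, mean = 61.4286
Σfm² = 281350
Σf(m − x̄)² = Σfm² − (Σfm)²/n = 281350 − 4300²/70 = 17207.1429
Population variance = 17207.1429 / 70 = 245.8163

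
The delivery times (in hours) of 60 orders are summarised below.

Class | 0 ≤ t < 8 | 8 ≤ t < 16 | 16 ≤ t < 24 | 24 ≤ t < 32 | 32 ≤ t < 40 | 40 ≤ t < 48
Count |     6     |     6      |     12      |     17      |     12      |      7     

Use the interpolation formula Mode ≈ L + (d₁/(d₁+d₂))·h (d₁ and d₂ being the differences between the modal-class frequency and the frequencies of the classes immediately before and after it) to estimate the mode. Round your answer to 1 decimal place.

28.0

Modal class: 24 ≤ t < 32 (highest frequency 17).
d₁ = 17 − 12 = 5, d₂ = 17 − 12 = 5
Mode ≈ 24 + (5/(5+5)) × 8 = 24 + 4.0000 = 28.0000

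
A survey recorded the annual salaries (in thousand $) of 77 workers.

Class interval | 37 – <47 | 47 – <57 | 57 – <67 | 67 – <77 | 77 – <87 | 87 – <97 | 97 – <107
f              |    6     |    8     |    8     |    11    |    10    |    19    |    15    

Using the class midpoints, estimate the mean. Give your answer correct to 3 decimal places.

78.623

Midpoints: 42, 52, 62, 72, 82, 92, 102
Σfm = 6×42 + 8×52 + 8×62 + 11×72 + 10×82 + 19×92 + 15×102 = 6054
n = Σf = 77
Mean = 6054 / 77 = 78.6234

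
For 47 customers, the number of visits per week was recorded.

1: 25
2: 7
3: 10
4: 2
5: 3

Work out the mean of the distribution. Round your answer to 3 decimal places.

Values: 1, 2, 3, 4, 5
Σfx = 25×1 + 7×2 + 10×3 + 2×4 + 3×5 = 92
n = Σf = 47
Mean = 92 / 47 = 1.9574

1.957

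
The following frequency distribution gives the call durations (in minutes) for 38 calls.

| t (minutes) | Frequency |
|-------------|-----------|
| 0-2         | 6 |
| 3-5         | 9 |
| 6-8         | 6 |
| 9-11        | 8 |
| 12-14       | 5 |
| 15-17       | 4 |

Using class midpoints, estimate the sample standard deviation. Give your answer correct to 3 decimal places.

4.804

Midpoints: 1, 4, 7, 10, 13, 16
n = 38, Σfm = 293, mean = 7.7105
Σfm² = 3113
Σf(m − x̄)² = Σfm² − (Σfm)²/n = 3113 − 293²/38 = 853.8158
Sample variance = 853.8158 / 37 = 23.0761
Standard deviation = √23.0761 = 4.8038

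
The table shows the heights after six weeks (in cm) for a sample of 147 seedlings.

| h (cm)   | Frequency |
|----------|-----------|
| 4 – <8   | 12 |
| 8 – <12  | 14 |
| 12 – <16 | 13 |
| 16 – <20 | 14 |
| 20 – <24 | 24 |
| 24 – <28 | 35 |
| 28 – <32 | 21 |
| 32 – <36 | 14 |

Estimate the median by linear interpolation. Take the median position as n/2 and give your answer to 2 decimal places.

23.42

Cumulative frequencies: 12, 26, 39, 53, 77, 112, 133, 147
n = 147; position = n/2 = 73.5.
This falls in the class 20 – <24: L = 20, F = 53, f = 24, h = 4.
Median ≈ 20 + ((73.5 − 53) / 24) × 4 = 23.4167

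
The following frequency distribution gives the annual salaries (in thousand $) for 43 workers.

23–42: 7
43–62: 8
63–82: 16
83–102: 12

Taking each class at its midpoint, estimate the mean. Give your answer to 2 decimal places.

67.85

Midpoints: 32.5, 52.5, 72.5, 92.5
Σfm = 7×32.5 + 8×52.5 + 16×72.5 + 12×92.5 = 2917.5
n = Σf = 43
Mean = 2917.5 / 43 = 67.8488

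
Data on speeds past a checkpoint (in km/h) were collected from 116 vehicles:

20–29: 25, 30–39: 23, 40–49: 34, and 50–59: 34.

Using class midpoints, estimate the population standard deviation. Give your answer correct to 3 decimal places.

Midpoints: 24.5, 34.5, 44.5, 54.5
n = 116, Σfm = 4772, mean = 41.1379
Σfm² = 210699
Σf(m − x̄)² = Σfm² − (Σfm)²/n = 210699 − 4772²/116 = 14388.7931
Population variance = 14388.7931 / 116 = 124.0413
Standard deviation = √124.0413 = 11.1374

11.137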